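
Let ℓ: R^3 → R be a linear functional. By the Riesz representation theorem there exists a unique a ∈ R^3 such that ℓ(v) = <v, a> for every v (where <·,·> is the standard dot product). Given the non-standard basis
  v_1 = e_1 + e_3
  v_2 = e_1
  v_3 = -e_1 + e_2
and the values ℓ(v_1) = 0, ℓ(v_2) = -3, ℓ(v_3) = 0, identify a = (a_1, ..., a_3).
a = (-3, -3, 3)

Write a = (a_1, ..., a_3) in the standard basis. For each basis vector v_i, ℓ(v_i) = <v_i, a> is a linear equation in the a_j's. Collect the n equations into a matrix system V a = ℓ, where row i of V is v_i (expressed in the standard basis). Since V is invertible (lower-triangular with 1s on the diagonal, up to permutation), solve by back-substitution:
  V =
[[1, 0, 1],
 [1, 0, 0],
 [-1, 1, 0]]
  V a = (0, -3, 0)
Solving gives a = (-3, -3, 3).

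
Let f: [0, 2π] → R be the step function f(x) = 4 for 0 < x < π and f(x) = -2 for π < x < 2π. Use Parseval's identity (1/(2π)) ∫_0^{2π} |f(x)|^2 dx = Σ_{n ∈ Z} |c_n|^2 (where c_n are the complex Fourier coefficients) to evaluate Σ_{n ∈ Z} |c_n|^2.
Σ |c_n|^2 = 10

Parseval equates the L^2 energy of f (normalised by 1/(2π)) with the ℓ^2 sum of its Fourier coefficients: (1/(2π)) ∫_0^{2π} |f|^2 = Σ |c_n|^2.
Compute the left side: (1/(2π)) [∫_0^π 4^2 dx + ∫_π^{2π} (-2)^2 dx] = (1/(2π)) · (16π + 4π) = (16 + 4)/2 = 10.
So Σ_{n ∈ Z} |c_n|^2 = 10.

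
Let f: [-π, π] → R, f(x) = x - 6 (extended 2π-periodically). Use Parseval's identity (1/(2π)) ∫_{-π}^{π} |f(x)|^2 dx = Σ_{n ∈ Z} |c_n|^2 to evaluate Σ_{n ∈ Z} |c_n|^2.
Σ |c_n|^2 = π^2/3 + 36

Expand and integrate term by term over [-π, π]:
  ∫ (x)^2 dx = 1·(2π^3/3); ∫ 2·1·(-6)·x dx = 0 (odd integrand); ∫ (-6)^2 dx = 36·2π.
So (1/(2π)) ∫_{-π}^{π} (x - 6)^2 dx = 1π^2/3 + 36 = π^2/3 + 36.
Parseval ⇒ Σ |c_n|^2 = π^2/3 + 36.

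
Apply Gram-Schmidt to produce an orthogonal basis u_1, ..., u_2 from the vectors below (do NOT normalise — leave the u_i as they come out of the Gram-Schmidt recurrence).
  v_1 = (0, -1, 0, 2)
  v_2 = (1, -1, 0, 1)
Orthogonal basis:
  u_1 = (0, -1, 0, 2)
  u_2 = (1, -2/5, 0, -1/5)

Apply the Gram-Schmidt recurrence
  u_1 = v_1
  u_i = v_i − Σ_{j<i} ((v_i · u_j) / (u_j · u_j)) · u_j.

Step by step this gives:
  u_1 = (0, -1, 0, 2)
  u_2 = (1, -2/5, 0, -1/5)

Orthogonality check:
  u_2 · u_1 = 0 (should be 0)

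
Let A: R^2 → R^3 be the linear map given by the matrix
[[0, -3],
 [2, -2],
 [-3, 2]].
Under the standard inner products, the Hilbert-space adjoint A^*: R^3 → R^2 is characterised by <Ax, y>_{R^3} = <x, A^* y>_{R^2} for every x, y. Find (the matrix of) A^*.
A^* = A^T =
[[0, 2, -3],
 [-3, -2, 2]]

For real matrices with standard dot products, the defining identity <Ax, y> = <x, A^* y> gives (Ax)^T y = x^T (A^*) y, i.e. x^T A^T y = x^T (A^*) y. Since this holds for all x, y, we must have A^* = A^T. Therefore
A^* =
[[0, 2, -3],
 [-3, -2, 2]].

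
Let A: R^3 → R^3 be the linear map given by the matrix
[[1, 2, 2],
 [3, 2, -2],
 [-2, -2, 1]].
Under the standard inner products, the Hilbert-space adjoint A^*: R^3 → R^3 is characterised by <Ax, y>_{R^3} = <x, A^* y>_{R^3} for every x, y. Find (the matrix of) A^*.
A^* = A^T =
[[1, 3, -2],
 [2, 2, -2],
 [2, -2, 1]]

For real matrices with standard dot products, the defining identity <Ax, y> = <x, A^* y> gives (Ax)^T y = x^T (A^*) y, i.e. x^T A^T y = x^T (A^*) y. Since this holds for all x, y, we must have A^* = A^T. Therefore
A^* =
[[1, 3, -2],
 [2, 2, -2],
 [2, -2, 1]].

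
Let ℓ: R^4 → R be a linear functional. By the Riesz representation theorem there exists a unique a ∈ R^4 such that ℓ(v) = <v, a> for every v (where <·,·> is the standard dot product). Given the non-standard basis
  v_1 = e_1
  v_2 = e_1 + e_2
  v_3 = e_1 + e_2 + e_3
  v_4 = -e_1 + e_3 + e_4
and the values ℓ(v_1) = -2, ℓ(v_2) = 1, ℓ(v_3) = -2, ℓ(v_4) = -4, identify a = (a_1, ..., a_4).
a = (-2, 3, -3, -3)

Write a = (a_1, ..., a_4) in the standard basis. For each basis vector v_i, ℓ(v_i) = <v_i, a> is a linear equation in the a_j's. Collect the n equations into a matrix system V a = ℓ, where row i of V is v_i (expressed in the standard basis). Since V is invertible (lower-triangular with 1s on the diagonal, up to permutation), solve by back-substitution:
  V =
[[1, 0, 0, 0],
 [1, 1, 0, 0],
 [1, 1, 1, 0],
 [-1, 0, 1, 1]]
  V a = (-2, 1, -2, -4)
Solving gives a = (-2, 3, -3, -3).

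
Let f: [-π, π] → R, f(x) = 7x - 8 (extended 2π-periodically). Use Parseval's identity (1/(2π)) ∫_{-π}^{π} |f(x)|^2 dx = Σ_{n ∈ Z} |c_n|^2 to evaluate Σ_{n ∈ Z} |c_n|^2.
Σ |c_n|^2 = 49π^2/3 + 64

Expand and integrate term by term over [-π, π]:
  ∫ (7x)^2 dx = 49·(2π^3/3); ∫ 2·7·(-8)·x dx = 0 (odd integrand); ∫ (-8)^2 dx = 64·2π.
So (1/(2π)) ∫_{-π}^{π} (7x - 8)^2 dx = 49π^2/3 + 64 = 49π^2/3 + 64.
Parseval ⇒ Σ |c_n|^2 = 49π^2/3 + 64.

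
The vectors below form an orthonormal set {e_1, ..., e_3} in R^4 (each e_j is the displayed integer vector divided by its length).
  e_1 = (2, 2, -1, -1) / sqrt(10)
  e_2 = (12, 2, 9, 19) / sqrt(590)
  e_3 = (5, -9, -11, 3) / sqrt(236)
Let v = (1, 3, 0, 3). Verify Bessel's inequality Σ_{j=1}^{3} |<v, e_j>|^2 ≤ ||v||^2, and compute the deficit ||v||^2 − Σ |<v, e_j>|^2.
Σ |<v, e_j>|^2 = 51/4; ||v||^2 = 19; deficit = 25/4

Write each e_j = u_j / sqrt(<u_j, u_j>) where u_j is the displayed integer vector. Then <v, e_j> = <v, u_j> / sqrt(<u_j, u_j>), so |<v, e_j>|^2 = <v, u_j>^2 / <u_j, u_j>.
Coefficients: <v, e_1> = 5/sqrt(10), <v, e_2> = 75/sqrt(590), <v, e_3> = -13/sqrt(236).
Square and sum: Σ |<v, e_j>|^2 = 51/4.
Compute ||v||^2 = v·v = 19.
Deficit = 19 − 51/4 = 25/4 ≥ 0, confirming Bessel's inequality. (The deficit equals ||v − Σ <v,e_j> e_j||^2, the squared distance from v to span{e_j}.)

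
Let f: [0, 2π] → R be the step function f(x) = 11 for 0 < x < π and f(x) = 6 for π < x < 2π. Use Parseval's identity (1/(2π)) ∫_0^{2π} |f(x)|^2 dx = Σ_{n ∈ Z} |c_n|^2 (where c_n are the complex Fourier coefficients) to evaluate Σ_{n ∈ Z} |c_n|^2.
Σ |c_n|^2 = 157/2

Parseval equates the L^2 energy of f (normalised by 1/(2π)) with the ℓ^2 sum of its Fourier coefficients: (1/(2π)) ∫_0^{2π} |f|^2 = Σ |c_n|^2.
Compute the left side: (1/(2π)) [∫_0^π 11^2 dx + ∫_π^{2π} 6^2 dx] = (1/(2π)) · (121π + 36π) = (121 + 36)/2 = 157/2.
So Σ_{n ∈ Z} |c_n|^2 = 157/2.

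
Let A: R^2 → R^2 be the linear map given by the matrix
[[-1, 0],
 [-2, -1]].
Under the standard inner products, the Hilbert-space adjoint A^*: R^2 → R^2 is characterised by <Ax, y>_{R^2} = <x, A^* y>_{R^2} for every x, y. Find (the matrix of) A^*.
A^* = A^T =
[[-1, -2],
 [0, -1]]

For real matrices with standard dot products, the defining identity <Ax, y> = <x, A^* y> gives (Ax)^T y = x^T (A^*) y, i.e. x^T A^T y = x^T (A^*) y. Since this holds for all x, y, we must have A^* = A^T. Therefore
A^* =
[[-1, -2],
 [0, -1]].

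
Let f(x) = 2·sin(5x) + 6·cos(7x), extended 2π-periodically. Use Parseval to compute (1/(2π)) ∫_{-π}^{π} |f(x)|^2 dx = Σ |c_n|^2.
Σ |c_n|^2 = 20

Expand |f|^2 and use orthogonality of {sin(nx), cos(mx)} on [-π, π]:
  ∫_{-π}^{π} sin(nx)^2 dx = π, ∫ cos(mx)^2 dx = π, and cross terms integrate to 0.
So ∫_{-π}^{π} f(x)^2 dx = 2^2 · π + 6^2 · π = (4 + 36)π.
Divide by 2π: (4 + 36)/2 = 20.
By Parseval, this equals Σ |c_n|^2.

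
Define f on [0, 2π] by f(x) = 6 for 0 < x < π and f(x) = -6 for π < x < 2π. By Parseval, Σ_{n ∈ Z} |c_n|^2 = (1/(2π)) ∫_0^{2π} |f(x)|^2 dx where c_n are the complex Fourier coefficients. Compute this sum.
Σ |c_n|^2 = 36

Parseval equates the L^2 energy of f (normalised by 1/(2π)) with the ℓ^2 sum of its Fourier coefficients: (1/(2π)) ∫_0^{2π} |f|^2 = Σ |c_n|^2.
Compute the left side: (1/(2π)) [∫_0^π 6^2 dx + ∫_π^{2π} (-6)^2 dx] = (1/(2π)) · (36π + 36π) = (36 + 36)/2 = 36.
So Σ_{n ∈ Z} |c_n|^2 = 36.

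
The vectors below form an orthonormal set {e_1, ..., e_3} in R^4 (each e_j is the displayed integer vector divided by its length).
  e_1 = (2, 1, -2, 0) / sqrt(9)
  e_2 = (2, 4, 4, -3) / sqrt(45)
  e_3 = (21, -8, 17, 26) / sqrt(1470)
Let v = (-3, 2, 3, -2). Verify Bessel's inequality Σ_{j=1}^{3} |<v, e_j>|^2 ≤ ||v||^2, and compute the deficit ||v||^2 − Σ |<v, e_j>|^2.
Σ |<v, e_j>|^2 = 3580/147; ||v||^2 = 26; deficit = 242/147

Write each e_j = u_j / sqrt(<u_j, u_j>) where u_j is the displayed integer vector. Then <v, e_j> = <v, u_j> / sqrt(<u_j, u_j>), so |<v, e_j>|^2 = <v, u_j>^2 / <u_j, u_j>.
Coefficients: <v, e_1> = -10/sqrt(9), <v, e_2> = 20/sqrt(45), <v, e_3> = -80/sqrt(1470).
Square and sum: Σ |<v, e_j>|^2 = 3580/147.
Compute ||v||^2 = v·v = 26.
Deficit = 26 − 3580/147 = 242/147 ≥ 0, confirming Bessel's inequality. (The deficit equals ||v − Σ <v,e_j> e_j||^2, the squared distance from v to span{e_j}.)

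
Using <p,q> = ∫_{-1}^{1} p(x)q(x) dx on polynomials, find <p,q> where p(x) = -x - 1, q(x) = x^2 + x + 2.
<p,q> = -16/3

Expand the product: p(x)·q(x) = -x^3 - 2*x^2 - 3*x - 2.
∫_{-1}^{1} of each monomial x^k gives [2/(k+1) if k even, 0 if k odd]. Integrating term-by-term (or equivalently evaluating the antiderivative F(x) = -x^4/4 - 2*x^3/3 - 3*x^2/2 - 2*x at the endpoints):
  F(1) − F(−1) = -53/12 − (11/12) = -16/3.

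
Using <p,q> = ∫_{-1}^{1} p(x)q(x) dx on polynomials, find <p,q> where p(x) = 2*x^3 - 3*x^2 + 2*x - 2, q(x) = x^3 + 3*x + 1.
<p,q> = 62/35

Expand the product: p(x)·q(x) = 2*x^6 - 3*x^5 + 8*x^4 - 9*x^3 + 3*x^2 - 4*x - 2.
∫_{-1}^{1} of each monomial x^k gives [2/(k+1) if k even, 0 if k odd]. Integrating term-by-term (or equivalently evaluating the antiderivative F(x) = 2*x^7/7 - x^6/2 + 8*x^5/5 - 9*x^4/4 + x^3 - 2*x^2 - 2*x at the endpoints):
  F(1) − F(−1) = -541/140 − (-789/140) = 62/35.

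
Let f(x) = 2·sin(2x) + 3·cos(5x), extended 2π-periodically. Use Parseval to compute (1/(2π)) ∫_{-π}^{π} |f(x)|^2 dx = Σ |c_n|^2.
Σ |c_n|^2 = 13/2

Expand |f|^2 and use orthogonality of {sin(nx), cos(mx)} on [-π, π]:
  ∫_{-π}^{π} sin(nx)^2 dx = π, ∫ cos(mx)^2 dx = π, and cross terms integrate to 0.
So ∫_{-π}^{π} f(x)^2 dx = 2^2 · π + 3^2 · π = (4 + 9)π.
Divide by 2π: (4 + 9)/2 = 13/2.
By Parseval, this equals Σ |c_n|^2.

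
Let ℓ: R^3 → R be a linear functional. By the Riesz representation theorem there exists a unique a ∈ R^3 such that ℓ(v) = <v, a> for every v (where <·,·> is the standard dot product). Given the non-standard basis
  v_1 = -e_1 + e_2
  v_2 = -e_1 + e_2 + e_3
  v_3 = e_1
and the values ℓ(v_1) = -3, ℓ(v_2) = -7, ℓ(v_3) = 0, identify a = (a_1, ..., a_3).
a = (0, -3, -4)

Write a = (a_1, ..., a_3) in the standard basis. For each basis vector v_i, ℓ(v_i) = <v_i, a> is a linear equation in the a_j's. Collect the n equations into a matrix system V a = ℓ, where row i of V is v_i (expressed in the standard basis). Since V is invertible (lower-triangular with 1s on the diagonal, up to permutation), solve by back-substitution:
  V =
[[-1, 1, 0],
 [-1, 1, 1],
 [1, 0, 0]]
  V a = (-3, -7, 0)
Solving gives a = (0, -3, -4).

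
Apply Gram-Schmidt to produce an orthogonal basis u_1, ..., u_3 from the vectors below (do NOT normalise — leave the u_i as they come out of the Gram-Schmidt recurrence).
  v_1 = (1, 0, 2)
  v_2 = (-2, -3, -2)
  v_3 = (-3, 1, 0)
Orthogonal basis:
  u_1 = (1, 0, 2)
  u_2 = (-4/5, -3, 2/5)
  u_3 = (-120/49, 40/49, 60/49)

Apply the Gram-Schmidt recurrence
  u_1 = v_1
  u_i = v_i − Σ_{j<i} ((v_i · u_j) / (u_j · u_j)) · u_j.

Step by step this gives:
  u_1 = (1, 0, 2)
  u_2 = (-4/5, -3, 2/5)
  u_3 = (-120/49, 40/49, 60/49)

Orthogonality check:
  u_2 · u_1 = 0 (should be 0)
  u_3 · u_1 = 0 (should be 0)
  u_3 · u_2 = 0 (should be 0)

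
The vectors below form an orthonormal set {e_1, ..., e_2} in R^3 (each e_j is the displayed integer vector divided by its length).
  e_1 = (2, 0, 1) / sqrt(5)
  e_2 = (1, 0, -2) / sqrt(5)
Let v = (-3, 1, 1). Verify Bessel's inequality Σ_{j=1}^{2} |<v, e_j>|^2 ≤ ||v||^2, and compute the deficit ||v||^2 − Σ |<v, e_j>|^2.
Σ |<v, e_j>|^2 = 10; ||v||^2 = 11; deficit = 1

Write each e_j = u_j / sqrt(<u_j, u_j>) where u_j is the displayed integer vector. Then <v, e_j> = <v, u_j> / sqrt(<u_j, u_j>), so |<v, e_j>|^2 = <v, u_j>^2 / <u_j, u_j>.
Coefficients: <v, e_1> = -5/sqrt(5), <v, e_2> = -5/sqrt(5).
Square and sum: Σ |<v, e_j>|^2 = 10.
Compute ||v||^2 = v·v = 11.
Deficit = 11 − 10 = 1 ≥ 0, confirming Bessel's inequality. (The deficit equals ||v − Σ <v,e_j> e_j||^2, the squared distance from v to span{e_j}.)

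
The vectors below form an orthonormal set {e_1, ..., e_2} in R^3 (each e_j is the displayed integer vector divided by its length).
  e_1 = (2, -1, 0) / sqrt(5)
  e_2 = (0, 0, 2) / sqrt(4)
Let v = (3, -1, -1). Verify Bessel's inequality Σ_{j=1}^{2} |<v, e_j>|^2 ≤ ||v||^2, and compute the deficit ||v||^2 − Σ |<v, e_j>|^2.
Σ |<v, e_j>|^2 = 54/5; ||v||^2 = 11; deficit = 1/5

Write each e_j = u_j / sqrt(<u_j, u_j>) where u_j is the displayed integer vector. Then <v, e_j> = <v, u_j> / sqrt(<u_j, u_j>), so |<v, e_j>|^2 = <v, u_j>^2 / <u_j, u_j>.
Coefficients: <v, e_1> = 7/sqrt(5), <v, e_2> = -2/sqrt(4).
Square and sum: Σ |<v, e_j>|^2 = 54/5.
Compute ||v||^2 = v·v = 11.
Deficit = 11 − 54/5 = 1/5 ≥ 0, confirming Bessel's inequality. (The deficit equals ||v − Σ <v,e_j> e_j||^2, the squared distance from v to span{e_j}.)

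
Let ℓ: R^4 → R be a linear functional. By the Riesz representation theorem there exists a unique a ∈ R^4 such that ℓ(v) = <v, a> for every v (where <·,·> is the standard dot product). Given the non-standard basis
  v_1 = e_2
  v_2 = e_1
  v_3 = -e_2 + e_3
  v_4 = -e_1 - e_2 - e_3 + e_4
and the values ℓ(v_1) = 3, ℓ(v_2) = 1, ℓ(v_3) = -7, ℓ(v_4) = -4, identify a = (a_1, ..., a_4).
a = (1, 3, -4, -4)

Write a = (a_1, ..., a_4) in the standard basis. For each basis vector v_i, ℓ(v_i) = <v_i, a> is a linear equation in the a_j's. Collect the n equations into a matrix system V a = ℓ, where row i of V is v_i (expressed in the standard basis). Since V is invertible (lower-triangular with 1s on the diagonal, up to permutation), solve by back-substitution:
  V =
[[0, 1, 0, 0],
 [1, 0, 0, 0],
 [0, -1, 1, 0],
 [-1, -1, -1, 1]]
  V a = (3, 1, -7, -4)
Solving gives a = (1, 3, -4, -4).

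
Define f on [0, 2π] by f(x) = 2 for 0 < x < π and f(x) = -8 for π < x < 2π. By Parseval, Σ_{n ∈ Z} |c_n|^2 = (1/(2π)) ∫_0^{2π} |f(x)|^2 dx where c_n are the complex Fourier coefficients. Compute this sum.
Σ |c_n|^2 = 34

Parseval equates the L^2 energy of f (normalised by 1/(2π)) with the ℓ^2 sum of its Fourier coefficients: (1/(2π)) ∫_0^{2π} |f|^2 = Σ |c_n|^2.
Compute the left side: (1/(2π)) [∫_0^π 2^2 dx + ∫_π^{2π} (-8)^2 dx] = (1/(2π)) · (4π + 64π) = (4 + 64)/2 = 34.
So Σ_{n ∈ Z} |c_n|^2 = 34.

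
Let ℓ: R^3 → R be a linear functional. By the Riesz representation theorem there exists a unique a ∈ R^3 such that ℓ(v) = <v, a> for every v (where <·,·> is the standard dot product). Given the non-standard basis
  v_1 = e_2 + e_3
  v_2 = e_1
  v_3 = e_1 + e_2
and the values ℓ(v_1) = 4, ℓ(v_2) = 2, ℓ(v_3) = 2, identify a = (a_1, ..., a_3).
a = (2, 0, 4)

Write a = (a_1, ..., a_3) in the standard basis. For each basis vector v_i, ℓ(v_i) = <v_i, a> is a linear equation in the a_j's. Collect the n equations into a matrix system V a = ℓ, where row i of V is v_i (expressed in the standard basis). Since V is invertible (lower-triangular with 1s on the diagonal, up to permutation), solve by back-substitution:
  V =
[[0, 1, 1],
 [1, 0, 0],
 [1, 1, 0]]
  V a = (4, 2, 2)
Solving gives a = (2, 0, 4).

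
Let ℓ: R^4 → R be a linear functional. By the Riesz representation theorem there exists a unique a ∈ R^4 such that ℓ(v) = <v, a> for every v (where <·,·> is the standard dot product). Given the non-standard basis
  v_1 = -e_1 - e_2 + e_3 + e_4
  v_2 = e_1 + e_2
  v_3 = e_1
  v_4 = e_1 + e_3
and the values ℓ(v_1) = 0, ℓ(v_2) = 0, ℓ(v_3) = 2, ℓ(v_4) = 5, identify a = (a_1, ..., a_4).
a = (2, -2, 3, -3)

Write a = (a_1, ..., a_4) in the standard basis. For each basis vector v_i, ℓ(v_i) = <v_i, a> is a linear equation in the a_j's. Collect the n equations into a matrix system V a = ℓ, where row i of V is v_i (expressed in the standard basis). Since V is invertible (lower-triangular with 1s on the diagonal, up to permutation), solve by back-substitution:
  V =
[[-1, -1, 1, 1],
 [1, 1, 0, 0],
 [1, 0, 0, 0],
 [1, 0, 1, 0]]
  V a = (0, 0, 2, 5)
Solving gives a = (2, -2, 3, -3).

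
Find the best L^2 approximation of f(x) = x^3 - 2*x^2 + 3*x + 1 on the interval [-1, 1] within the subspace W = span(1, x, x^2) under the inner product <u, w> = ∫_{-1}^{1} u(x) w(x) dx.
g(x) = -2*x^2 + 18*x/5 + 1

The best approximation g ∈ W is the orthogonal projection of f onto W. Writing g = a_0 + a_1 x + a_2 x^2, the coefficients solve the normal equations G · a = b where
  G_{ij} = <φ_i, φ_j> and b_i = <f, φ_i>, with φ_0 = 1, φ_1 = x, φ_2 = x^2.
G =
  [2, 0, 2/3]
  [0, 2/3, 0]
  [2/3, 0, 2/5],
b = (2/3, 12/5, -2/15).
Solving gives a_0 = 1, a_1 = 18/5, a_2 = -2, so
  g(x) = -2*x^2 + 18*x/5 + 1.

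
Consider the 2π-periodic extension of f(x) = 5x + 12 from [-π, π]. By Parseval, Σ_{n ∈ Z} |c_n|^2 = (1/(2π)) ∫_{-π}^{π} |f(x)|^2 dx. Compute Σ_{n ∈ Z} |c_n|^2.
Σ |c_n|^2 = 25π^2/3 + 144

Expand and integrate term by term over [-π, π]:
  ∫ (5x)^2 dx = 25·(2π^3/3); ∫ 2·5·(12)·x dx = 0 (odd integrand); ∫ 12^2 dx = 144·2π.
So (1/(2π)) ∫_{-π}^{π} (5x + 12)^2 dx = 25π^2/3 + 144 = 25π^2/3 + 144.
Parseval ⇒ Σ |c_n|^2 = 25π^2/3 + 144.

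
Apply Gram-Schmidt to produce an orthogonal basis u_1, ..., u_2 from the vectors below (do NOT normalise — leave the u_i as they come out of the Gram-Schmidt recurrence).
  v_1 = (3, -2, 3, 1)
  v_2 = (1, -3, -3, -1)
Orthogonal basis:
  u_1 = (3, -2, 3, 1)
  u_2 = (26/23, -71/23, -66/23, -22/23)

Apply the Gram-Schmidt recurrence
  u_1 = v_1
  u_i = v_i − Σ_{j<i} ((v_i · u_j) / (u_j · u_j)) · u_j.

Step by step this gives:
  u_1 = (3, -2, 3, 1)
  u_2 = (26/23, -71/23, -66/23, -22/23)

Orthogonality check:
  u_2 · u_1 = 0 (should be 0)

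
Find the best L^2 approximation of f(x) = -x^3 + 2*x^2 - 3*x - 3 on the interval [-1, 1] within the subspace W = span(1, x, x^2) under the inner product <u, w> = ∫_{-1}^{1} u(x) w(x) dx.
g(x) = 2*x^2 - 18*x/5 - 3

The best approximation g ∈ W is the orthogonal projection of f onto W. Writing g = a_0 + a_1 x + a_2 x^2, the coefficients solve the normal equations G · a = b where
  G_{ij} = <φ_i, φ_j> and b_i = <f, φ_i>, with φ_0 = 1, φ_1 = x, φ_2 = x^2.
G =
  [2, 0, 2/3]
  [0, 2/3, 0]
  [2/3, 0, 2/5],
b = (-14/3, -12/5, -6/5).
Solving gives a_0 = -3, a_1 = -18/5, a_2 = 2, so
  g(x) = 2*x^2 - 18*x/5 - 3.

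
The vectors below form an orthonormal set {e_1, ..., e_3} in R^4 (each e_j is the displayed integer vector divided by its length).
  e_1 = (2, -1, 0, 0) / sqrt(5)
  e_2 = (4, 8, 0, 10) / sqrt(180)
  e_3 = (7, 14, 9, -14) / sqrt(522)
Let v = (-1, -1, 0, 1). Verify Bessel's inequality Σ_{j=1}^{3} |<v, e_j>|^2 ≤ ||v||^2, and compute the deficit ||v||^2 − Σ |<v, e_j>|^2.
Σ |<v, e_j>|^2 = 149/58; ||v||^2 = 3; deficit = 25/58

Write each e_j = u_j / sqrt(<u_j, u_j>) where u_j is the displayed integer vector. Then <v, e_j> = <v, u_j> / sqrt(<u_j, u_j>), so |<v, e_j>|^2 = <v, u_j>^2 / <u_j, u_j>.
Coefficients: <v, e_1> = -1/sqrt(5), <v, e_2> = -2/sqrt(180), <v, e_3> = -35/sqrt(522).
Square and sum: Σ |<v, e_j>|^2 = 149/58.
Compute ||v||^2 = v·v = 3.
Deficit = 3 − 149/58 = 25/58 ≥ 0, confirming Bessel's inequality. (The deficit equals ||v − Σ <v,e_j> e_j||^2, the squared distance from v to span{e_j}.)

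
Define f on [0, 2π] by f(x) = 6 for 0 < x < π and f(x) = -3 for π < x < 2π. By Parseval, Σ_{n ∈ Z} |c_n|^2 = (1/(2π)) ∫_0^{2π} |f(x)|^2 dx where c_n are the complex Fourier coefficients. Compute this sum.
Σ |c_n|^2 = 45/2

Parseval equates the L^2 energy of f (normalised by 1/(2π)) with the ℓ^2 sum of its Fourier coefficients: (1/(2π)) ∫_0^{2π} |f|^2 = Σ |c_n|^2.
Compute the left side: (1/(2π)) [∫_0^π 6^2 dx + ∫_π^{2π} (-3)^2 dx] = (1/(2π)) · (36π + 9π) = (36 + 9)/2 = 45/2.
So Σ_{n ∈ Z} |c_n|^2 = 45/2.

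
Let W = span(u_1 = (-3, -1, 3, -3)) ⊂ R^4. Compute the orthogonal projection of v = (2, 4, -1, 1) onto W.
proj_W(v) = (12/7, 4/7, -12/7, 12/7)

Set up U = [u_1 | ... | u_1] ∈ R^(4×1). The projector onto W = col(U) is P = U (U^T U)^(-1) U^T.
Compute U^T U =
  [28],
and U^T v = (-16).
Solve U^T U · c = U^T v for the coefficients: c = (-4/7). The projection is proj_W(v) = U c.
Check: (v - proj_W(v)) · u_1 = 0  (should be 0).
Result: proj_W(v) = (12/7, 4/7, -12/7, 12/7).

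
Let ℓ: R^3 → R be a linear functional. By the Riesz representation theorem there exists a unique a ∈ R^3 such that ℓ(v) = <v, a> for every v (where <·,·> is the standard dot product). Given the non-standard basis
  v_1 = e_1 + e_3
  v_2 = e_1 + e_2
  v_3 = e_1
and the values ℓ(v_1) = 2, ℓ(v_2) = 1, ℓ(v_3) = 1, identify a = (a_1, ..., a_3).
a = (1, 0, 1)

Write a = (a_1, ..., a_3) in the standard basis. For each basis vector v_i, ℓ(v_i) = <v_i, a> is a linear equation in the a_j's. Collect the n equations into a matrix system V a = ℓ, where row i of V is v_i (expressed in the standard basis). Since V is invertible (lower-triangular with 1s on the diagonal, up to permutation), solve by back-substitution:
  V =
[[1, 0, 1],
 [1, 1, 0],
 [1, 0, 0]]
  V a = (2, 1, 1)
Solving gives a = (1, 0, 1).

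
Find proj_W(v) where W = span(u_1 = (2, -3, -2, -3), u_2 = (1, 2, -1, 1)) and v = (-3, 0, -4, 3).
proj_W(v) = (11/157, 225/157, -11/157, 156/157)

Set up U = [u_1 | ... | u_2] ∈ R^(4×2). The projector onto W = col(U) is P = U (U^T U)^(-1) U^T.
Compute U^T U =
  [26, -5]
  [-5, 7],
and U^T v = (-7, 4).
Solve U^T U · c = U^T v for the coefficients: c = (-29/157, 69/157). The projection is proj_W(v) = U c.
Check: (v - proj_W(v)) · u_1 = 0  (should be 0).
Check: (v - proj_W(v)) · u_2 = 0  (should be 0).
Result: proj_W(v) = (11/157, 225/157, -11/157, 156/157).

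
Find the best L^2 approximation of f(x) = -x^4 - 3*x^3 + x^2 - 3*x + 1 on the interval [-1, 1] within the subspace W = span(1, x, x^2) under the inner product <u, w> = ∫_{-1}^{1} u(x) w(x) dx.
g(x) = x^2/7 - 24*x/5 + 38/35

The best approximation g ∈ W is the orthogonal projection of f onto W. Writing g = a_0 + a_1 x + a_2 x^2, the coefficients solve the normal equations G · a = b where
  G_{ij} = <φ_i, φ_j> and b_i = <f, φ_i>, with φ_0 = 1, φ_1 = x, φ_2 = x^2.
G =
  [2, 0, 2/3]
  [0, 2/3, 0]
  [2/3, 0, 2/5],
b = (34/15, -16/5, 82/105).
Solving gives a_0 = 38/35, a_1 = -24/5, a_2 = 1/7, so
  g(x) = x^2/7 - 24*x/5 + 38/35.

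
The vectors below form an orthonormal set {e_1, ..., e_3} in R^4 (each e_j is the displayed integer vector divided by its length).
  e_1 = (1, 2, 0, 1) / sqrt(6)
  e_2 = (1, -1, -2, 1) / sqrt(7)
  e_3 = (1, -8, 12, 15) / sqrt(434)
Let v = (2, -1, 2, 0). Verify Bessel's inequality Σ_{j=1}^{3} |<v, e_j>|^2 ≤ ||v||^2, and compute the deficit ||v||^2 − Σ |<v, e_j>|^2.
Σ |<v, e_j>|^2 = 87/31; ||v||^2 = 9; deficit = 192/31

Write each e_j = u_j / sqrt(<u_j, u_j>) where u_j is the displayed integer vector. Then <v, e_j> = <v, u_j> / sqrt(<u_j, u_j>), so |<v, e_j>|^2 = <v, u_j>^2 / <u_j, u_j>.
Coefficients: <v, e_1> = 0/sqrt(6), <v, e_2> = -1/sqrt(7), <v, e_3> = 34/sqrt(434).
Square and sum: Σ |<v, e_j>|^2 = 87/31.
Compute ||v||^2 = v·v = 9.
Deficit = 9 − 87/31 = 192/31 ≥ 0, confirming Bessel's inequality. (The deficit equals ||v − Σ <v,e_j> e_j||^2, the squared distance from v to span{e_j}.)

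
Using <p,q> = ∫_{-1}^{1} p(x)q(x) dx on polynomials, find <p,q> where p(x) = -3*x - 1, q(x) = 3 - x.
<p,q> = -4

Expand the product: p(x)·q(x) = 3*x^2 - 8*x - 3.
∫_{-1}^{1} of each monomial x^k gives [2/(k+1) if k even, 0 if k odd]. Integrating term-by-term (or equivalently evaluating the antiderivative F(x) = x^3 - 4*x^2 - 3*x at the endpoints):
  F(1) − F(−1) = -6 − (-2) = -4.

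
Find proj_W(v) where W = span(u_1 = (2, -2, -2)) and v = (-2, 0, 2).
proj_W(v) = (-4/3, 4/3, 4/3)

Set up U = [u_1 | ... | u_1] ∈ R^(3×1). The projector onto W = col(U) is P = U (U^T U)^(-1) U^T.
Compute U^T U =
  [12],
and U^T v = (-8).
Solve U^T U · c = U^T v for the coefficients: c = (-2/3). The projection is proj_W(v) = U c.
Check: (v - proj_W(v)) · u_1 = 0  (should be 0).
Result: proj_W(v) = (-4/3, 4/3, 4/3).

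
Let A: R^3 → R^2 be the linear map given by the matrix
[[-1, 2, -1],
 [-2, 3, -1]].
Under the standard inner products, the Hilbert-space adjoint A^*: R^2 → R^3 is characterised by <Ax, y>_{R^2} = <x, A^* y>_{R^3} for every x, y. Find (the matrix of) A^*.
A^* = A^T =
[[-1, -2],
 [2, 3],
 [-1, -1]]

For real matrices with standard dot products, the defining identity <Ax, y> = <x, A^* y> gives (Ax)^T y = x^T (A^*) y, i.e. x^T A^T y = x^T (A^*) y. Since this holds for all x, y, we must have A^* = A^T. Therefore
A^* =
[[-1, -2],
 [2, 3],
 [-1, -1]].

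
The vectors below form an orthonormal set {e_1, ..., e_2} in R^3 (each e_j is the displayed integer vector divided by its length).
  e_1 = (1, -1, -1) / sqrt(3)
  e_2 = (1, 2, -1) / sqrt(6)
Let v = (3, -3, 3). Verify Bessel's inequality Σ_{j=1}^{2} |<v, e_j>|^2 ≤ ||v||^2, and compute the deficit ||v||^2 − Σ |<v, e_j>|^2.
Σ |<v, e_j>|^2 = 9; ||v||^2 = 27; deficit = 18

Write each e_j = u_j / sqrt(<u_j, u_j>) where u_j is the displayed integer vector. Then <v, e_j> = <v, u_j> / sqrt(<u_j, u_j>), so |<v, e_j>|^2 = <v, u_j>^2 / <u_j, u_j>.
Coefficients: <v, e_1> = 3/sqrt(3), <v, e_2> = -6/sqrt(6).
Square and sum: Σ |<v, e_j>|^2 = 9.
Compute ||v||^2 = v·v = 27.
Deficit = 27 − 9 = 18 ≥ 0, confirming Bessel's inequality. (The deficit equals ||v − Σ <v,e_j> e_j||^2, the squared distance from v to span{e_j}.)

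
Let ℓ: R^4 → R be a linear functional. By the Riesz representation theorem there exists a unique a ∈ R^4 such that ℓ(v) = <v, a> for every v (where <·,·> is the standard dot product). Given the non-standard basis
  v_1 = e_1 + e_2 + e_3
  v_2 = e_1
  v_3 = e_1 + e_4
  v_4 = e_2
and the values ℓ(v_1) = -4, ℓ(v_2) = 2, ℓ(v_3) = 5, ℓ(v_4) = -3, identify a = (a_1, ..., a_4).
a = (2, -3, -3, 3)

Write a = (a_1, ..., a_4) in the standard basis. For each basis vector v_i, ℓ(v_i) = <v_i, a> is a linear equation in the a_j's. Collect the n equations into a matrix system V a = ℓ, where row i of V is v_i (expressed in the standard basis). Since V is invertible (lower-triangular with 1s on the diagonal, up to permutation), solve by back-substitution:
  V =
[[1, 1, 1, 0],
 [1, 0, 0, 0],
 [1, 0, 0, 1],
 [0, 1, 0, 0]]
  V a = (-4, 2, 5, -3)
Solving gives a = (2, -3, -3, 3).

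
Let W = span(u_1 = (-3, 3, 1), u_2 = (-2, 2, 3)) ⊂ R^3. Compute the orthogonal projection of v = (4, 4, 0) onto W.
proj_W(v) = (0, 0, 0)

Set up U = [u_1 | ... | u_2] ∈ R^(3×2). The projector onto W = col(U) is P = U (U^T U)^(-1) U^T.
Compute U^T U =
  [19, 15]
  [15, 17],
and U^T v = (0, 0).
Solve U^T U · c = U^T v for the coefficients: c = (0, 0). The projection is proj_W(v) = U c.
Check: (v - proj_W(v)) · u_1 = 0  (should be 0).
Check: (v - proj_W(v)) · u_2 = 0  (should be 0).
Result: proj_W(v) = (0, 0, 0).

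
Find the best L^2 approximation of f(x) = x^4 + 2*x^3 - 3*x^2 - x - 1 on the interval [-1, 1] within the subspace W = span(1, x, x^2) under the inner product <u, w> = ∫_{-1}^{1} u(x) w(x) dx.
g(x) = -15*x^2/7 + x/5 - 38/35

The best approximation g ∈ W is the orthogonal projection of f onto W. Writing g = a_0 + a_1 x + a_2 x^2, the coefficients solve the normal equations G · a = b where
  G_{ij} = <φ_i, φ_j> and b_i = <f, φ_i>, with φ_0 = 1, φ_1 = x, φ_2 = x^2.
G =
  [2, 0, 2/3]
  [0, 2/3, 0]
  [2/3, 0, 2/5],
b = (-18/5, 2/15, -166/105).
Solving gives a_0 = -38/35, a_1 = 1/5, a_2 = -15/7, so
  g(x) = -15*x^2/7 + x/5 - 38/35.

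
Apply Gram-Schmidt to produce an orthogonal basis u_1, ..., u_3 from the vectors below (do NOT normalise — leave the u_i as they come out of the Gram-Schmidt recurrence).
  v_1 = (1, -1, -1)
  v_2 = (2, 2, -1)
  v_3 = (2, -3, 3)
Orthogonal basis:
  u_1 = (1, -1, -1)
  u_2 = (5/3, 7/3, -2/3)
  u_3 = (63/26, -21/26, 42/13)

Apply the Gram-Schmidt recurrence
  u_1 = v_1
  u_i = v_i − Σ_{j<i} ((v_i · u_j) / (u_j · u_j)) · u_j.

Step by step this gives:
  u_1 = (1, -1, -1)
  u_2 = (5/3, 7/3, -2/3)
  u_3 = (63/26, -21/26, 42/13)

Orthogonality check:
  u_2 · u_1 = 0 (should be 0)
  u_3 · u_1 = 0 (should be 0)
  u_3 · u_2 = 0 (should be 0)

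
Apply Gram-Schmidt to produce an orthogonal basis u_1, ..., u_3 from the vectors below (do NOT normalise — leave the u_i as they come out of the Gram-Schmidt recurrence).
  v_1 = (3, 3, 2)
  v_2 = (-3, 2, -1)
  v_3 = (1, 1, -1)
Orthogonal basis:
  u_1 = (3, 3, 2)
  u_2 = (-51/22, 59/22, -6/11)
  u_3 = (175/283, 75/283, -375/283)

Apply the Gram-Schmidt recurrence
  u_1 = v_1
  u_i = v_i − Σ_{j<i} ((v_i · u_j) / (u_j · u_j)) · u_j.

Step by step this gives:
  u_1 = (3, 3, 2)
  u_2 = (-51/22, 59/22, -6/11)
  u_3 = (175/283, 75/283, -375/283)

Orthogonality check:
  u_2 · u_1 = 0 (should be 0)
  u_3 · u_1 = 0 (should be 0)
  u_3 · u_2 = 0 (should be 0)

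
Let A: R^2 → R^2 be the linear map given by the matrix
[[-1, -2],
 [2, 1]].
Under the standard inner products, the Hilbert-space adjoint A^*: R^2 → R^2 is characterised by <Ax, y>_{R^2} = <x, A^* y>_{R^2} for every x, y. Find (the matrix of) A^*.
A^* = A^T =
[[-1, 2],
 [-2, 1]]

For real matrices with standard dot products, the defining identity <Ax, y> = <x, A^* y> gives (Ax)^T y = x^T (A^*) y, i.e. x^T A^T y = x^T (A^*) y. Since this holds for all x, y, we must have A^* = A^T. Therefore
A^* =
[[-1, 2],
 [-2, 1]].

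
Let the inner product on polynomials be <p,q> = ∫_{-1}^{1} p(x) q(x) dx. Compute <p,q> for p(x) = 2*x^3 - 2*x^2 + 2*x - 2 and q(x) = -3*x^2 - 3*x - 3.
<p,q> = 16

Expand the product: p(x)·q(x) = -6*x^5 - 6*x^3 + 6*x^2 + 6.
∫_{-1}^{1} of each monomial x^k gives [2/(k+1) if k even, 0 if k odd]. Integrating term-by-term (or equivalently evaluating the antiderivative F(x) = -x^6 - 3*x^4/2 + 2*x^3 + 6*x at the endpoints):
  F(1) − F(−1) = 11/2 − (-21/2) = 16.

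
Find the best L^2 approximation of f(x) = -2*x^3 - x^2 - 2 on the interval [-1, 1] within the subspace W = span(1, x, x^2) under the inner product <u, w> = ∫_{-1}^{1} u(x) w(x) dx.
g(x) = -x^2 - 6*x/5 - 2

The best approximation g ∈ W is the orthogonal projection of f onto W. Writing g = a_0 + a_1 x + a_2 x^2, the coefficients solve the normal equations G · a = b where
  G_{ij} = <φ_i, φ_j> and b_i = <f, φ_i>, with φ_0 = 1, φ_1 = x, φ_2 = x^2.
G =
  [2, 0, 2/3]
  [0, 2/3, 0]
  [2/3, 0, 2/5],
b = (-14/3, -4/5, -26/15).
Solving gives a_0 = -2, a_1 = -6/5, a_2 = -1, so
  g(x) = -x^2 - 6*x/5 - 2.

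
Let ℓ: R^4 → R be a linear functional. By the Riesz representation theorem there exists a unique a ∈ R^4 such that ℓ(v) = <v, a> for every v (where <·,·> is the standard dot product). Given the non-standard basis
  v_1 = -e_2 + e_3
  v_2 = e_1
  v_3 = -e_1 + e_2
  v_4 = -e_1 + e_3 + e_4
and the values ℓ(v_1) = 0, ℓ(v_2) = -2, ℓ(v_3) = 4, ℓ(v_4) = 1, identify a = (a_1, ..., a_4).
a = (-2, 2, 2, -3)

Write a = (a_1, ..., a_4) in the standard basis. For each basis vector v_i, ℓ(v_i) = <v_i, a> is a linear equation in the a_j's. Collect the n equations into a matrix system V a = ℓ, where row i of V is v_i (expressed in the standard basis). Since V is invertible (lower-triangular with 1s on the diagonal, up to permutation), solve by back-substitution:
  V =
[[0, -1, 1, 0],
 [1, 0, 0, 0],
 [-1, 1, 0, 0],
 [-1, 0, 1, 1]]
  V a = (0, -2, 4, 1)
Solving gives a = (-2, 2, 2, -3).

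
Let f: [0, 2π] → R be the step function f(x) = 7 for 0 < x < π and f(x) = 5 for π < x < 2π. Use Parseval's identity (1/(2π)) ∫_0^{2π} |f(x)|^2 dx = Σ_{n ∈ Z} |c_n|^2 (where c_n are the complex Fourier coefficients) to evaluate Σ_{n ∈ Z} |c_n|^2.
Σ |c_n|^2 = 37

Parseval equates the L^2 energy of f (normalised by 1/(2π)) with the ℓ^2 sum of its Fourier coefficients: (1/(2π)) ∫_0^{2π} |f|^2 = Σ |c_n|^2.
Compute the left side: (1/(2π)) [∫_0^π 7^2 dx + ∫_π^{2π} 5^2 dx] = (1/(2π)) · (49π + 25π) = (49 + 25)/2 = 37.
So Σ_{n ∈ Z} |c_n|^2 = 37.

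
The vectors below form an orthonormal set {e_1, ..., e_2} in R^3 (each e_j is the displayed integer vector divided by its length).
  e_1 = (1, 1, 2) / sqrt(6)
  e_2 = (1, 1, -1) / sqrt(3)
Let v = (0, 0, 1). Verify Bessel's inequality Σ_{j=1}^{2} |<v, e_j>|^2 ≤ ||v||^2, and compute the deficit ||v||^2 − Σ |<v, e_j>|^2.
Σ |<v, e_j>|^2 = 1; ||v||^2 = 1; deficit = 0

Write each e_j = u_j / sqrt(<u_j, u_j>) where u_j is the displayed integer vector. Then <v, e_j> = <v, u_j> / sqrt(<u_j, u_j>), so |<v, e_j>|^2 = <v, u_j>^2 / <u_j, u_j>.
Coefficients: <v, e_1> = 2/sqrt(6), <v, e_2> = -1/sqrt(3).
Square and sum: Σ |<v, e_j>|^2 = 1.
Compute ||v||^2 = v·v = 1.
Deficit = 1 − 1 = 0 ≥ 0, confirming Bessel's inequality. (The deficit equals ||v − Σ <v,e_j> e_j||^2, the squared distance from v to span{e_j}.)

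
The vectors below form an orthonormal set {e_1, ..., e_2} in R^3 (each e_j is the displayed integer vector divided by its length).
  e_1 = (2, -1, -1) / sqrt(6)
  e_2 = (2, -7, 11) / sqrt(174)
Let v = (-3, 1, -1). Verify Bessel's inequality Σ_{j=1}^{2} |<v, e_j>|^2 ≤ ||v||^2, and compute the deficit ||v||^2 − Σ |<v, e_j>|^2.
Σ |<v, e_j>|^2 = 270/29; ||v||^2 = 11; deficit = 49/29

Write each e_j = u_j / sqrt(<u_j, u_j>) where u_j is the displayed integer vector. Then <v, e_j> = <v, u_j> / sqrt(<u_j, u_j>), so |<v, e_j>|^2 = <v, u_j>^2 / <u_j, u_j>.
Coefficients: <v, e_1> = -6/sqrt(6), <v, e_2> = -24/sqrt(174).
Square and sum: Σ |<v, e_j>|^2 = 270/29.
Compute ||v||^2 = v·v = 11.
Deficit = 11 − 270/29 = 49/29 ≥ 0, confirming Bessel's inequality. (The deficit equals ||v − Σ <v,e_j> e_j||^2, the squared distance from v to span{e_j}.)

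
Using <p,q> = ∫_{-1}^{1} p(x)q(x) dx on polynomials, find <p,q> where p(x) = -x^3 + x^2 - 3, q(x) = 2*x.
<p,q> = -4/5

Expand the product: p(x)·q(x) = -2*x^4 + 2*x^3 - 6*x.
∫_{-1}^{1} of each monomial x^k gives [2/(k+1) if k even, 0 if k odd]. Integrating term-by-term (or equivalently evaluating the antiderivative F(x) = -2*x^5/5 + x^4/2 - 3*x^2 at the endpoints):
  F(1) − F(−1) = -29/10 − (-21/10) = -4/5.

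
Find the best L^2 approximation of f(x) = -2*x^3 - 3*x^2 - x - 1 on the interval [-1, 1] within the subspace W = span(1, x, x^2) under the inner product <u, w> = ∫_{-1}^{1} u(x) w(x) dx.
g(x) = -3*x^2 - 11*x/5 - 1

The best approximation g ∈ W is the orthogonal projection of f onto W. Writing g = a_0 + a_1 x + a_2 x^2, the coefficients solve the normal equations G · a = b where
  G_{ij} = <φ_i, φ_j> and b_i = <f, φ_i>, with φ_0 = 1, φ_1 = x, φ_2 = x^2.
G =
  [2, 0, 2/3]
  [0, 2/3, 0]
  [2/3, 0, 2/5],
b = (-4, -22/15, -28/15).
Solving gives a_0 = -1, a_1 = -11/5, a_2 = -3, so
  g(x) = -3*x^2 - 11*x/5 - 1.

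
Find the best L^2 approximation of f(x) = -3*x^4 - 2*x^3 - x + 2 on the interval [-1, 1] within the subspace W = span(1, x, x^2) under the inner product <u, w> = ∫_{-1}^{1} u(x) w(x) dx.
g(x) = -18*x^2/7 - 11*x/5 + 79/35

The best approximation g ∈ W is the orthogonal projection of f onto W. Writing g = a_0 + a_1 x + a_2 x^2, the coefficients solve the normal equations G · a = b where
  G_{ij} = <φ_i, φ_j> and b_i = <f, φ_i>, with φ_0 = 1, φ_1 = x, φ_2 = x^2.
G =
  [2, 0, 2/3]
  [0, 2/3, 0]
  [2/3, 0, 2/5],
b = (14/5, -22/15, 10/21).
Solving gives a_0 = 79/35, a_1 = -11/5, a_2 = -18/7, so
  g(x) = -18*x^2/7 - 11*x/5 + 79/35.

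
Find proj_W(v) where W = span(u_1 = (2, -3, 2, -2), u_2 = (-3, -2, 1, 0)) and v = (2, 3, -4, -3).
proj_W(v) = (417/145, 421/145, -227/145, 66/145)

Set up U = [u_1 | ... | u_2] ∈ R^(4×2). The projector onto W = col(U) is P = U (U^T U)^(-1) U^T.
Compute U^T U =
  [21, 2]
  [2, 14],
and U^T v = (-7, -16).
Solve U^T U · c = U^T v for the coefficients: c = (-33/145, -161/145). The projection is proj_W(v) = U c.
Check: (v - proj_W(v)) · u_1 = 0  (should be 0).
Check: (v - proj_W(v)) · u_2 = 0  (should be 0).
Result: proj_W(v) = (417/145, 421/145, -227/145, 66/145).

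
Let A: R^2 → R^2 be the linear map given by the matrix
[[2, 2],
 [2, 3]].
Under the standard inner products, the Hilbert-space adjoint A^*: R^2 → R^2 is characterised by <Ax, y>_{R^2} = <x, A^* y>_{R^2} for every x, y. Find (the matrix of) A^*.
A^* = A^T =
[[2, 2],
 [2, 3]]

For real matrices with standard dot products, the defining identity <Ax, y> = <x, A^* y> gives (Ax)^T y = x^T (A^*) y, i.e. x^T A^T y = x^T (A^*) y. Since this holds for all x, y, we must have A^* = A^T. Therefore
A^* =
[[2, 2],
 [2, 3]].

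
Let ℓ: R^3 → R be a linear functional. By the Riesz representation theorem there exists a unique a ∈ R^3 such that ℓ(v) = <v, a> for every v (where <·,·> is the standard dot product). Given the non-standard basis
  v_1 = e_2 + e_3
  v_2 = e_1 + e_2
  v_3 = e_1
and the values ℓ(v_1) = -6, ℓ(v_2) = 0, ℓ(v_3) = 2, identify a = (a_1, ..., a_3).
a = (2, -2, -4)

Write a = (a_1, ..., a_3) in the standard basis. For each basis vector v_i, ℓ(v_i) = <v_i, a> is a linear equation in the a_j's. Collect the n equations into a matrix system V a = ℓ, where row i of V is v_i (expressed in the standard basis). Since V is invertible (lower-triangular with 1s on the diagonal, up to permutation), solve by back-substitution:
  V =
[[0, 1, 1],
 [1, 1, 0],
 [1, 0, 0]]
  V a = (-6, 0, 2)
Solving gives a = (2, -2, -4).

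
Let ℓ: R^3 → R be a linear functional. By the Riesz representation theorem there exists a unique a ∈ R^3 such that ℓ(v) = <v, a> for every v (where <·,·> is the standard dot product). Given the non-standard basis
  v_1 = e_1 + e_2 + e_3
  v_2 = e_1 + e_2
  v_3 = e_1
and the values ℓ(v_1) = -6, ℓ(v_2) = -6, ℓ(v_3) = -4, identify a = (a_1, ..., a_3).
a = (-4, -2, 0)

Write a = (a_1, ..., a_3) in the standard basis. For each basis vector v_i, ℓ(v_i) = <v_i, a> is a linear equation in the a_j's. Collect the n equations into a matrix system V a = ℓ, where row i of V is v_i (expressed in the standard basis). Since V is invertible (lower-triangular with 1s on the diagonal, up to permutation), solve by back-substitution:
  V =
[[1, 1, 1],
 [1, 1, 0],
 [1, 0, 0]]
  V a = (-6, -6, -4)
Solving gives a = (-4, -2, 0).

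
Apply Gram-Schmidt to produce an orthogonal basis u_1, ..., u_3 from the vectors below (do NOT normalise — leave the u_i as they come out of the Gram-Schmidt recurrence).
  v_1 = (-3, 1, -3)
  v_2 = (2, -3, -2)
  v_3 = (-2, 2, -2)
Orthogonal basis:
  u_1 = (-3, 1, -3)
  u_2 = (29/19, -54/19, -47/19)
  u_3 = (88/157, 96/157, -56/157)

Apply the Gram-Schmidt recurrence
  u_1 = v_1
  u_i = v_i − Σ_{j<i} ((v_i · u_j) / (u_j · u_j)) · u_j.

Step by step this gives:
  u_1 = (-3, 1, -3)
  u_2 = (29/19, -54/19, -47/19)
  u_3 = (88/157, 96/157, -56/157)

Orthogonality check:
  u_2 · u_1 = 0 (should be 0)
  u_3 · u_1 = 0 (should be 0)
  u_3 · u_2 = 0 (should be 0)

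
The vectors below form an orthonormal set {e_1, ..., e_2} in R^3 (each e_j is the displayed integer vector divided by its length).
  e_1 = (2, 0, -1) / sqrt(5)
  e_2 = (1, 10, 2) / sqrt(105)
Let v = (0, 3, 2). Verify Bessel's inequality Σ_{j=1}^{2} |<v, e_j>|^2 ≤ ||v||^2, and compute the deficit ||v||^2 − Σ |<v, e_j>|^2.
Σ |<v, e_j>|^2 = 248/21; ||v||^2 = 13; deficit = 25/21

Write each e_j = u_j / sqrt(<u_j, u_j>) where u_j is the displayed integer vector. Then <v, e_j> = <v, u_j> / sqrt(<u_j, u_j>), so |<v, e_j>|^2 = <v, u_j>^2 / <u_j, u_j>.
Coefficients: <v, e_1> = -2/sqrt(5), <v, e_2> = 34/sqrt(105).
Square and sum: Σ |<v, e_j>|^2 = 248/21.
Compute ||v||^2 = v·v = 13.
Deficit = 13 − 248/21 = 25/21 ≥ 0, confirming Bessel's inequality. (The deficit equals ||v − Σ <v,e_j> e_j||^2, the squared distance from v to span{e_j}.)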